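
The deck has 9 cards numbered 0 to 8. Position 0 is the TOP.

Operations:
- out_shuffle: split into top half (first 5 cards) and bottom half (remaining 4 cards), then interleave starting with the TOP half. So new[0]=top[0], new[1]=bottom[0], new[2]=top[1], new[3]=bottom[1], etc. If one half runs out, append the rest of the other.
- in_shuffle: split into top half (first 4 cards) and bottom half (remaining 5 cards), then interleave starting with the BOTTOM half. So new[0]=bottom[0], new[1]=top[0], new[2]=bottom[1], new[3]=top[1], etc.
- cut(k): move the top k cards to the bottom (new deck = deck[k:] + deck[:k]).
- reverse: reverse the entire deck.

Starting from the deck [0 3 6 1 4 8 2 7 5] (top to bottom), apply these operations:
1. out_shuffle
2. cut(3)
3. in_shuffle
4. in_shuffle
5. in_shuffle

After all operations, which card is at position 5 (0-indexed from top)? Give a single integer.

After op 1 (out_shuffle): [0 8 3 2 6 7 1 5 4]
After op 2 (cut(3)): [2 6 7 1 5 4 0 8 3]
After op 3 (in_shuffle): [5 2 4 6 0 7 8 1 3]
After op 4 (in_shuffle): [0 5 7 2 8 4 1 6 3]
After op 5 (in_shuffle): [8 0 4 5 1 7 6 2 3]
Position 5: card 7.

Answer: 7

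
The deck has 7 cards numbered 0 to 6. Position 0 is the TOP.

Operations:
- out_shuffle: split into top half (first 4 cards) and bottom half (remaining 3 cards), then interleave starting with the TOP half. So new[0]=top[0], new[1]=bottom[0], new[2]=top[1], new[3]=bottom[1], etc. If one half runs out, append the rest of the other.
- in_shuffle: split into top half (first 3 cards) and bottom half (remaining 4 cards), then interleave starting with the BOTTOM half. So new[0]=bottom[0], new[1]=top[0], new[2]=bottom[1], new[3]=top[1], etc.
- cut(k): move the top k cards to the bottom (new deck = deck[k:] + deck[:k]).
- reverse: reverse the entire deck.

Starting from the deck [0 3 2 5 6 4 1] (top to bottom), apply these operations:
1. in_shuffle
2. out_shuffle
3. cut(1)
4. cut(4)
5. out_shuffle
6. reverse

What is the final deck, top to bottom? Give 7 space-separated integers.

After op 1 (in_shuffle): [5 0 6 3 4 2 1]
After op 2 (out_shuffle): [5 4 0 2 6 1 3]
After op 3 (cut(1)): [4 0 2 6 1 3 5]
After op 4 (cut(4)): [1 3 5 4 0 2 6]
After op 5 (out_shuffle): [1 0 3 2 5 6 4]
After op 6 (reverse): [4 6 5 2 3 0 1]

Answer: 4 6 5 2 3 0 1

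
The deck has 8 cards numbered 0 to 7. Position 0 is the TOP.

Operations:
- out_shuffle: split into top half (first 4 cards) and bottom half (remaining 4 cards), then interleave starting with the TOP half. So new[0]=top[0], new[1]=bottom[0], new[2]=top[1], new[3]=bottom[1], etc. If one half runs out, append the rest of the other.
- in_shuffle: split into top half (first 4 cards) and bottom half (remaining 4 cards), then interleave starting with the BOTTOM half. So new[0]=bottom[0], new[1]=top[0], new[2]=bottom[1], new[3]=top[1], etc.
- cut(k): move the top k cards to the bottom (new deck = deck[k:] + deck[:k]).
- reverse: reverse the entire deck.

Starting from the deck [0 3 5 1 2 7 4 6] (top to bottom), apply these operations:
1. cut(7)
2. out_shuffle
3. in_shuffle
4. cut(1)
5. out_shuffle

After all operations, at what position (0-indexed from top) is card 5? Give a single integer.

Answer: 6

Derivation:
After op 1 (cut(7)): [6 0 3 5 1 2 7 4]
After op 2 (out_shuffle): [6 1 0 2 3 7 5 4]
After op 3 (in_shuffle): [3 6 7 1 5 0 4 2]
After op 4 (cut(1)): [6 7 1 5 0 4 2 3]
After op 5 (out_shuffle): [6 0 7 4 1 2 5 3]
Card 5 is at position 6.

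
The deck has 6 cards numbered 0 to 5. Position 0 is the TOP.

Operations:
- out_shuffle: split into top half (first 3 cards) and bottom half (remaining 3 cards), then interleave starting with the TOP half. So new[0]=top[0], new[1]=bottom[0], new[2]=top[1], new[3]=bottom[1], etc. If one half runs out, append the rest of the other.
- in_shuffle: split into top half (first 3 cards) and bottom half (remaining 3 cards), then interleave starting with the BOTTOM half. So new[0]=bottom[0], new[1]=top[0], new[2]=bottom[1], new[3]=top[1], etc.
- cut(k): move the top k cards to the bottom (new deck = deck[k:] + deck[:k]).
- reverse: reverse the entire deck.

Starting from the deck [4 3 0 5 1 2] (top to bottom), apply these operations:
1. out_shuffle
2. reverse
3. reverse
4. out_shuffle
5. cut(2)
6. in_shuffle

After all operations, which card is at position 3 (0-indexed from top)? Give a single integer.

Answer: 0

Derivation:
After op 1 (out_shuffle): [4 5 3 1 0 2]
After op 2 (reverse): [2 0 1 3 5 4]
After op 3 (reverse): [4 5 3 1 0 2]
After op 4 (out_shuffle): [4 1 5 0 3 2]
After op 5 (cut(2)): [5 0 3 2 4 1]
After op 6 (in_shuffle): [2 5 4 0 1 3]
Position 3: card 0.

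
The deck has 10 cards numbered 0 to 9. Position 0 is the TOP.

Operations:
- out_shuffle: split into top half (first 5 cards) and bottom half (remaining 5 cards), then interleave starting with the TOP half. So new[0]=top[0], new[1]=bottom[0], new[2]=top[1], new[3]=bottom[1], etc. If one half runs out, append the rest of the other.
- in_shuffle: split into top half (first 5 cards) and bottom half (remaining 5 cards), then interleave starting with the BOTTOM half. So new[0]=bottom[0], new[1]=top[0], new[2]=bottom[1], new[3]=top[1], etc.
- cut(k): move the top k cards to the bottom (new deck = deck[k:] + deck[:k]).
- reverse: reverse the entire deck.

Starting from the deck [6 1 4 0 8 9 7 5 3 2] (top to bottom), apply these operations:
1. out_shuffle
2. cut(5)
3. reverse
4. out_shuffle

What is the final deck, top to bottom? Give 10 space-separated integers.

After op 1 (out_shuffle): [6 9 1 7 4 5 0 3 8 2]
After op 2 (cut(5)): [5 0 3 8 2 6 9 1 7 4]
After op 3 (reverse): [4 7 1 9 6 2 8 3 0 5]
After op 4 (out_shuffle): [4 2 7 8 1 3 9 0 6 5]

Answer: 4 2 7 8 1 3 9 0 6 5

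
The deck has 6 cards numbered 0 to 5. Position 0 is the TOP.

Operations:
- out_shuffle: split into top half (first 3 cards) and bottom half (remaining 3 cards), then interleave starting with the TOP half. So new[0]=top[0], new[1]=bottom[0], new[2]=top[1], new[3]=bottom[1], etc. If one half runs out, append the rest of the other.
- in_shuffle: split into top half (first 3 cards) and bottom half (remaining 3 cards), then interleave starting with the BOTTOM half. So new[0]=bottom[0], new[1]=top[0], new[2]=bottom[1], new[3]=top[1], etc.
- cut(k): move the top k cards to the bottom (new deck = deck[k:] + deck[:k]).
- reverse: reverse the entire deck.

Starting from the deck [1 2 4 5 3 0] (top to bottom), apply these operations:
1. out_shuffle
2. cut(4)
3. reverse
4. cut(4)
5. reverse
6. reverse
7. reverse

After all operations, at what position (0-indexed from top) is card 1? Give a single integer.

Answer: 0

Derivation:
After op 1 (out_shuffle): [1 5 2 3 4 0]
After op 2 (cut(4)): [4 0 1 5 2 3]
After op 3 (reverse): [3 2 5 1 0 4]
After op 4 (cut(4)): [0 4 3 2 5 1]
After op 5 (reverse): [1 5 2 3 4 0]
After op 6 (reverse): [0 4 3 2 5 1]
After op 7 (reverse): [1 5 2 3 4 0]
Card 1 is at position 0.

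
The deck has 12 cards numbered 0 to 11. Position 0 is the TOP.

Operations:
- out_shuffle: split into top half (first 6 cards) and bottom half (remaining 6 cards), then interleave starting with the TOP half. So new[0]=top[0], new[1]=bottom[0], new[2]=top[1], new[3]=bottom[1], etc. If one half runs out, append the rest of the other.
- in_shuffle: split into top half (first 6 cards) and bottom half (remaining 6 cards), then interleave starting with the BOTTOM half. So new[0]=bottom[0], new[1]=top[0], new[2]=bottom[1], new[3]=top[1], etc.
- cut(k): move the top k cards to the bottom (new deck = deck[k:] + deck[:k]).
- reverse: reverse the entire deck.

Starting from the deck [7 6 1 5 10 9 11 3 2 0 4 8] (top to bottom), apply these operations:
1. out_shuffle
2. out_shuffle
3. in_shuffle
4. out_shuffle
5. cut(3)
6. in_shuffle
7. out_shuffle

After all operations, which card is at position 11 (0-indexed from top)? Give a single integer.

After op 1 (out_shuffle): [7 11 6 3 1 2 5 0 10 4 9 8]
After op 2 (out_shuffle): [7 5 11 0 6 10 3 4 1 9 2 8]
After op 3 (in_shuffle): [3 7 4 5 1 11 9 0 2 6 8 10]
After op 4 (out_shuffle): [3 9 7 0 4 2 5 6 1 8 11 10]
After op 5 (cut(3)): [0 4 2 5 6 1 8 11 10 3 9 7]
After op 6 (in_shuffle): [8 0 11 4 10 2 3 5 9 6 7 1]
After op 7 (out_shuffle): [8 3 0 5 11 9 4 6 10 7 2 1]
Position 11: card 1.

Answer: 1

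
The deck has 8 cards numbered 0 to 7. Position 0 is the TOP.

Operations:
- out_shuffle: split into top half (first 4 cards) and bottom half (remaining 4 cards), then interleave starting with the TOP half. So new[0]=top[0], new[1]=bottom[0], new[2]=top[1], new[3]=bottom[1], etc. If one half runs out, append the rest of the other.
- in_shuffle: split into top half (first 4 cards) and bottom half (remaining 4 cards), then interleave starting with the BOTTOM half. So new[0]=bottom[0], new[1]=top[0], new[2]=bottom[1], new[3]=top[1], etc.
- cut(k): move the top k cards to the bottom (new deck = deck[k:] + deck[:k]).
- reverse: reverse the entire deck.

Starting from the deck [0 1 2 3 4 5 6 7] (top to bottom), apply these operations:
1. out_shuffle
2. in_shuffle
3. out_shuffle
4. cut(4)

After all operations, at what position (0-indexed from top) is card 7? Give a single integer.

After op 1 (out_shuffle): [0 4 1 5 2 6 3 7]
After op 2 (in_shuffle): [2 0 6 4 3 1 7 5]
After op 3 (out_shuffle): [2 3 0 1 6 7 4 5]
After op 4 (cut(4)): [6 7 4 5 2 3 0 1]
Card 7 is at position 1.

Answer: 1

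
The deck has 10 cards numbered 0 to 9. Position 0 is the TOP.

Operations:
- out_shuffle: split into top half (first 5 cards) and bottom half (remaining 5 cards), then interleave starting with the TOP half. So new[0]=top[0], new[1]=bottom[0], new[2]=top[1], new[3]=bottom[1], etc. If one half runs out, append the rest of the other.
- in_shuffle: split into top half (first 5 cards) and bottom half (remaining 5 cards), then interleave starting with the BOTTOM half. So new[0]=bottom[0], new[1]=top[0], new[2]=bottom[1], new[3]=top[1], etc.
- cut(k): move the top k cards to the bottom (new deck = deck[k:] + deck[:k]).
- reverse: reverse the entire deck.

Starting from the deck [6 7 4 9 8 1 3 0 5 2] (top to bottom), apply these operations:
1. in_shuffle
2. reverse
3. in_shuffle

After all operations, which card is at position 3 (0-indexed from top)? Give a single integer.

After op 1 (in_shuffle): [1 6 3 7 0 4 5 9 2 8]
After op 2 (reverse): [8 2 9 5 4 0 7 3 6 1]
After op 3 (in_shuffle): [0 8 7 2 3 9 6 5 1 4]
Position 3: card 2.

Answer: 2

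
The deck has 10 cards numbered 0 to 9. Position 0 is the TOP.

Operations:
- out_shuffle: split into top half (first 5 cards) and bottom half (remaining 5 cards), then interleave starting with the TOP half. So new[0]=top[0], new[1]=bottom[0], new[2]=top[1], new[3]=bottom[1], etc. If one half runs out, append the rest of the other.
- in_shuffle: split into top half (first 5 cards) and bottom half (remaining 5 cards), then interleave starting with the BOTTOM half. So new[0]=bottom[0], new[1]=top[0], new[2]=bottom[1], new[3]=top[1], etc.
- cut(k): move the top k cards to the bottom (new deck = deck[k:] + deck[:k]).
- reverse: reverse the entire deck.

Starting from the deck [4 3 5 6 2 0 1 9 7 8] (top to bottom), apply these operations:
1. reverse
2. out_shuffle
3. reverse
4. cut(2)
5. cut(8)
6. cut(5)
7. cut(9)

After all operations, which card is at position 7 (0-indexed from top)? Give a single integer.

Answer: 0

Derivation:
After op 1 (reverse): [8 7 9 1 0 2 6 5 3 4]
After op 2 (out_shuffle): [8 2 7 6 9 5 1 3 0 4]
After op 3 (reverse): [4 0 3 1 5 9 6 7 2 8]
After op 4 (cut(2)): [3 1 5 9 6 7 2 8 4 0]
After op 5 (cut(8)): [4 0 3 1 5 9 6 7 2 8]
After op 6 (cut(5)): [9 6 7 2 8 4 0 3 1 5]
After op 7 (cut(9)): [5 9 6 7 2 8 4 0 3 1]
Position 7: card 0.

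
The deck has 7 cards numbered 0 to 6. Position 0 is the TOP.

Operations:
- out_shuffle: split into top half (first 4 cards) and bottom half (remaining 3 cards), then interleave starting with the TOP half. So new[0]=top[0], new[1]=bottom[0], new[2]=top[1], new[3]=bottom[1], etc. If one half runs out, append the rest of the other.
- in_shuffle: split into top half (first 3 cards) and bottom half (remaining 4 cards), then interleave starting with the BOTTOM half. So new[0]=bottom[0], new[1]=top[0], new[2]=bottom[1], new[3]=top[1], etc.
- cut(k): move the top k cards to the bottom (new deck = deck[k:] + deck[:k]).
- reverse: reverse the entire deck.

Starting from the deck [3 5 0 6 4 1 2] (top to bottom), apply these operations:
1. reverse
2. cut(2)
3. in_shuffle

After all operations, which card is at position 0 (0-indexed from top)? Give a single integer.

Answer: 5

Derivation:
After op 1 (reverse): [2 1 4 6 0 5 3]
After op 2 (cut(2)): [4 6 0 5 3 2 1]
After op 3 (in_shuffle): [5 4 3 6 2 0 1]
Position 0: card 5.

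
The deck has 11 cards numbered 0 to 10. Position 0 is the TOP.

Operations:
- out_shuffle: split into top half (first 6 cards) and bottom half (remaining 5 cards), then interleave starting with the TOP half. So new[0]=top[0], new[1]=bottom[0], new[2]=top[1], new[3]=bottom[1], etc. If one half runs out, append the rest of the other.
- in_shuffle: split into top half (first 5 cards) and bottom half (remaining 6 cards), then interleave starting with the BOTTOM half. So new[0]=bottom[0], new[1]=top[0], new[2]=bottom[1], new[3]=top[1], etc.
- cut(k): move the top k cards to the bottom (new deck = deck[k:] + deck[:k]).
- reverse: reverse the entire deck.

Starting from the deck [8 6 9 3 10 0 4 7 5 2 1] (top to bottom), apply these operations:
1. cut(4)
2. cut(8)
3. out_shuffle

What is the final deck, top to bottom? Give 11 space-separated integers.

Answer: 6 7 9 5 3 2 10 1 0 8 4

Derivation:
After op 1 (cut(4)): [10 0 4 7 5 2 1 8 6 9 3]
After op 2 (cut(8)): [6 9 3 10 0 4 7 5 2 1 8]
After op 3 (out_shuffle): [6 7 9 5 3 2 10 1 0 8 4]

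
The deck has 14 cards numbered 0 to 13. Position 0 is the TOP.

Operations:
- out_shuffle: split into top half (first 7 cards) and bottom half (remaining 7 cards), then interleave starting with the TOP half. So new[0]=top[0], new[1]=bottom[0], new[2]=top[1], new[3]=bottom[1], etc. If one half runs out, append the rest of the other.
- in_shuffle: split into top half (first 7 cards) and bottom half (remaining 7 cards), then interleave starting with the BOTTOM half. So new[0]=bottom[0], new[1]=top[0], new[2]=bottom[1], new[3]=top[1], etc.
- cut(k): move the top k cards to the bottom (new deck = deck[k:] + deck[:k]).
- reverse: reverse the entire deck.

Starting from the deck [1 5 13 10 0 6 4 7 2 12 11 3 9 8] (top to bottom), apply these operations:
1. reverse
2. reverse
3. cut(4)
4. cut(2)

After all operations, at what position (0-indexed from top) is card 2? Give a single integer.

Answer: 2

Derivation:
After op 1 (reverse): [8 9 3 11 12 2 7 4 6 0 10 13 5 1]
After op 2 (reverse): [1 5 13 10 0 6 4 7 2 12 11 3 9 8]
After op 3 (cut(4)): [0 6 4 7 2 12 11 3 9 8 1 5 13 10]
After op 4 (cut(2)): [4 7 2 12 11 3 9 8 1 5 13 10 0 6]
Card 2 is at position 2.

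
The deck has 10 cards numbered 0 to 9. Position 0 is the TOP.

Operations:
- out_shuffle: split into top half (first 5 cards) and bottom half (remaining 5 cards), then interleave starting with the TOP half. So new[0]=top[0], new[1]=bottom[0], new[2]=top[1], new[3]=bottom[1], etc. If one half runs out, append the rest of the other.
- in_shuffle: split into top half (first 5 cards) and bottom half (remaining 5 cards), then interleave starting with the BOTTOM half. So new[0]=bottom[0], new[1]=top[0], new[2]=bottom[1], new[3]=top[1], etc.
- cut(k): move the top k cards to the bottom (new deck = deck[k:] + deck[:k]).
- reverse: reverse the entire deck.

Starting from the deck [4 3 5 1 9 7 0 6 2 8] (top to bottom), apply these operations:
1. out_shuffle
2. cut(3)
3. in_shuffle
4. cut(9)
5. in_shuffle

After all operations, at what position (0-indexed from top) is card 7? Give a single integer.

After op 1 (out_shuffle): [4 7 3 0 5 6 1 2 9 8]
After op 2 (cut(3)): [0 5 6 1 2 9 8 4 7 3]
After op 3 (in_shuffle): [9 0 8 5 4 6 7 1 3 2]
After op 4 (cut(9)): [2 9 0 8 5 4 6 7 1 3]
After op 5 (in_shuffle): [4 2 6 9 7 0 1 8 3 5]
Card 7 is at position 4.

Answer: 4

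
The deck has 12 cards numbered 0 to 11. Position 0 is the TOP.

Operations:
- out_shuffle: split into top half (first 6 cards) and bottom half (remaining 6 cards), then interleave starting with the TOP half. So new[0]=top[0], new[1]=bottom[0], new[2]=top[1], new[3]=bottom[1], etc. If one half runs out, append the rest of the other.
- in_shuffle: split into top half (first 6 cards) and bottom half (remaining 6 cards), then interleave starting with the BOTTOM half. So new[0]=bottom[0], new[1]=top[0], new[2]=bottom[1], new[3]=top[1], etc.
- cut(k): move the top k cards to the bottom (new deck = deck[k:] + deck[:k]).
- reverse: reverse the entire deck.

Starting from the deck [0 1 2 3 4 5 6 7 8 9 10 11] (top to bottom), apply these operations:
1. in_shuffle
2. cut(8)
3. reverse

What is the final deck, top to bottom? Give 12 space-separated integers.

Answer: 3 9 2 8 1 7 0 6 5 11 4 10

Derivation:
After op 1 (in_shuffle): [6 0 7 1 8 2 9 3 10 4 11 5]
After op 2 (cut(8)): [10 4 11 5 6 0 7 1 8 2 9 3]
After op 3 (reverse): [3 9 2 8 1 7 0 6 5 11 4 10]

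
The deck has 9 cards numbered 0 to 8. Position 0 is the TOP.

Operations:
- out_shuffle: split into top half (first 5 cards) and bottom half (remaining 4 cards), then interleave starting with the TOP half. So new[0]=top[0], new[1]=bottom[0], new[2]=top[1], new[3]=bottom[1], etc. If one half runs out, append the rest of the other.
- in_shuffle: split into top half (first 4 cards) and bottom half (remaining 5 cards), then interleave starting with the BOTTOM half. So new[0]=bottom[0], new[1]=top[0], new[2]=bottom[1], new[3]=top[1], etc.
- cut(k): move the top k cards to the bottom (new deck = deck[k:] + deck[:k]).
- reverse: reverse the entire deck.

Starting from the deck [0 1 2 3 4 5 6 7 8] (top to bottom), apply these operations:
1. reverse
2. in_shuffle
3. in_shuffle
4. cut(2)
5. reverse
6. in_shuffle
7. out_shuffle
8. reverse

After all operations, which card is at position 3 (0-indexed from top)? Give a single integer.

Answer: 7

Derivation:
After op 1 (reverse): [8 7 6 5 4 3 2 1 0]
After op 2 (in_shuffle): [4 8 3 7 2 6 1 5 0]
After op 3 (in_shuffle): [2 4 6 8 1 3 5 7 0]
After op 4 (cut(2)): [6 8 1 3 5 7 0 2 4]
After op 5 (reverse): [4 2 0 7 5 3 1 8 6]
After op 6 (in_shuffle): [5 4 3 2 1 0 8 7 6]
After op 7 (out_shuffle): [5 0 4 8 3 7 2 6 1]
After op 8 (reverse): [1 6 2 7 3 8 4 0 5]
Position 3: card 7.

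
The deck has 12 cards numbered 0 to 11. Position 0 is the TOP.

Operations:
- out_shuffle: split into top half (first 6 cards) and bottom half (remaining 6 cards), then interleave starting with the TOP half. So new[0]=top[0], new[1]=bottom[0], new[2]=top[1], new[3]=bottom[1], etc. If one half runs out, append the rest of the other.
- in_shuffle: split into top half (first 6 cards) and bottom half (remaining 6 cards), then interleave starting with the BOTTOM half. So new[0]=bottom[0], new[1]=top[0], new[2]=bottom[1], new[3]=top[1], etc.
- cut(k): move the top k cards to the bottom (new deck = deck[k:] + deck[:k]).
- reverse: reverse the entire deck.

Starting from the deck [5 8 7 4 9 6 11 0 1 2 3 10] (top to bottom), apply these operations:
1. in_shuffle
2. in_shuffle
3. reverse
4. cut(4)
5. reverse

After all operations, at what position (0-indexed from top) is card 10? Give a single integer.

Answer: 0

Derivation:
After op 1 (in_shuffle): [11 5 0 8 1 7 2 4 3 9 10 6]
After op 2 (in_shuffle): [2 11 4 5 3 0 9 8 10 1 6 7]
After op 3 (reverse): [7 6 1 10 8 9 0 3 5 4 11 2]
After op 4 (cut(4)): [8 9 0 3 5 4 11 2 7 6 1 10]
After op 5 (reverse): [10 1 6 7 2 11 4 5 3 0 9 8]
Card 10 is at position 0.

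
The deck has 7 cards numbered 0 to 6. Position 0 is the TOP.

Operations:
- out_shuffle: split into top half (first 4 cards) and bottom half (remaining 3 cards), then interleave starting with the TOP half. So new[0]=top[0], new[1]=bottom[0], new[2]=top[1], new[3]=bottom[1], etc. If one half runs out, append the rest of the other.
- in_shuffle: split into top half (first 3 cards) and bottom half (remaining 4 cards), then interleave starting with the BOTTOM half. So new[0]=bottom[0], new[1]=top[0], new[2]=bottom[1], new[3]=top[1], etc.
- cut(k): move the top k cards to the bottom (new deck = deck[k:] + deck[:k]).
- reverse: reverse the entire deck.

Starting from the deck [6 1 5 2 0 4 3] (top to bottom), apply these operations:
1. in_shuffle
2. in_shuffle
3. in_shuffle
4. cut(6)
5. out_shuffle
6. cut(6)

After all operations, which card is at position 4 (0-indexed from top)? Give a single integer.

After op 1 (in_shuffle): [2 6 0 1 4 5 3]
After op 2 (in_shuffle): [1 2 4 6 5 0 3]
After op 3 (in_shuffle): [6 1 5 2 0 4 3]
After op 4 (cut(6)): [3 6 1 5 2 0 4]
After op 5 (out_shuffle): [3 2 6 0 1 4 5]
After op 6 (cut(6)): [5 3 2 6 0 1 4]
Position 4: card 0.

Answer: 0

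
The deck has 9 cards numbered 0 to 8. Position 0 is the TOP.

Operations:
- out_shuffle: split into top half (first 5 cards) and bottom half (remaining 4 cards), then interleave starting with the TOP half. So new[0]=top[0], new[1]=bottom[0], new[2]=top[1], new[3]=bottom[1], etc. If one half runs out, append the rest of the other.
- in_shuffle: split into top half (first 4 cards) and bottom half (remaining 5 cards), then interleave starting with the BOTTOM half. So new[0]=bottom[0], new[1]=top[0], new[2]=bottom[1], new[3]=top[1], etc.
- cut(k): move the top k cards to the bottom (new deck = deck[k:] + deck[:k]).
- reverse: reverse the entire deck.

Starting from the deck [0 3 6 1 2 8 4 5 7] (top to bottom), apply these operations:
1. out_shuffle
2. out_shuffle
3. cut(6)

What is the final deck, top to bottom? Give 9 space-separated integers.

Answer: 4 2 6 0 5 8 1 3 7

Derivation:
After op 1 (out_shuffle): [0 8 3 4 6 5 1 7 2]
After op 2 (out_shuffle): [0 5 8 1 3 7 4 2 6]
After op 3 (cut(6)): [4 2 6 0 5 8 1 3 7]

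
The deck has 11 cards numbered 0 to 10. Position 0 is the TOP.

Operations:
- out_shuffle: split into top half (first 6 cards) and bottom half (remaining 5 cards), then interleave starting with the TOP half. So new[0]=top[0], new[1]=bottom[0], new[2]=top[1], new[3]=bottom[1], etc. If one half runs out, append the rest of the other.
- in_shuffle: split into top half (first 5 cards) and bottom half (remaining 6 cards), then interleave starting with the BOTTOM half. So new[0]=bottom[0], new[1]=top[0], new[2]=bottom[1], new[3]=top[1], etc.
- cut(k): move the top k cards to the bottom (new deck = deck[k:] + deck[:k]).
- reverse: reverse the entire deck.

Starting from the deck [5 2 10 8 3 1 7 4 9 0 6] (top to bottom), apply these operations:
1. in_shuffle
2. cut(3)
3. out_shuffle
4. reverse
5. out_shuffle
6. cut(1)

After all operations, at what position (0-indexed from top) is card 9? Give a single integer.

After op 1 (in_shuffle): [1 5 7 2 4 10 9 8 0 3 6]
After op 2 (cut(3)): [2 4 10 9 8 0 3 6 1 5 7]
After op 3 (out_shuffle): [2 3 4 6 10 1 9 5 8 7 0]
After op 4 (reverse): [0 7 8 5 9 1 10 6 4 3 2]
After op 5 (out_shuffle): [0 10 7 6 8 4 5 3 9 2 1]
After op 6 (cut(1)): [10 7 6 8 4 5 3 9 2 1 0]
Card 9 is at position 7.

Answer: 7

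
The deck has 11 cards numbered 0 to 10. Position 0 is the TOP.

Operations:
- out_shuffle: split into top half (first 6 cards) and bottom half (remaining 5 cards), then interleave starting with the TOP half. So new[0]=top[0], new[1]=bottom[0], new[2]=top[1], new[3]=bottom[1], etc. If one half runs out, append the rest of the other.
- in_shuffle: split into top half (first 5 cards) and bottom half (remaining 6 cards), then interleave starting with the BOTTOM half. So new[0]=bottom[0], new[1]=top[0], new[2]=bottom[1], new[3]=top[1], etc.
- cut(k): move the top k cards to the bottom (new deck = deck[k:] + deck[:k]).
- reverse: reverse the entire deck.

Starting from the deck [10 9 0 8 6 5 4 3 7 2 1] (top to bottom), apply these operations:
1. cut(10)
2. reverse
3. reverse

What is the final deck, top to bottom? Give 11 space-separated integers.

After op 1 (cut(10)): [1 10 9 0 8 6 5 4 3 7 2]
After op 2 (reverse): [2 7 3 4 5 6 8 0 9 10 1]
After op 3 (reverse): [1 10 9 0 8 6 5 4 3 7 2]

Answer: 1 10 9 0 8 6 5 4 3 7 2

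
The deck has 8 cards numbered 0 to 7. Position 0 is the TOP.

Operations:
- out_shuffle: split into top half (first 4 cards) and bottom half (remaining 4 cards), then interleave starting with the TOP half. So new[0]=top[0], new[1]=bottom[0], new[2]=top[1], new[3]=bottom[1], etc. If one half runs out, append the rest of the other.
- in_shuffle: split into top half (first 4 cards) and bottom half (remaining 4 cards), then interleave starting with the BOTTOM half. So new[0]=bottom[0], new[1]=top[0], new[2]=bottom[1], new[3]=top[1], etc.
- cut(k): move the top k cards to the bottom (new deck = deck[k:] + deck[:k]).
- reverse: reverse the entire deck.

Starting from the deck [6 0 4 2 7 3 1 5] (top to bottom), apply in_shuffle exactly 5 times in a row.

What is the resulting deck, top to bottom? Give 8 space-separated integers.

Answer: 0 2 3 5 6 4 7 1

Derivation:
After op 1 (in_shuffle): [7 6 3 0 1 4 5 2]
After op 2 (in_shuffle): [1 7 4 6 5 3 2 0]
After op 3 (in_shuffle): [5 1 3 7 2 4 0 6]
After op 4 (in_shuffle): [2 5 4 1 0 3 6 7]
After op 5 (in_shuffle): [0 2 3 5 6 4 7 1]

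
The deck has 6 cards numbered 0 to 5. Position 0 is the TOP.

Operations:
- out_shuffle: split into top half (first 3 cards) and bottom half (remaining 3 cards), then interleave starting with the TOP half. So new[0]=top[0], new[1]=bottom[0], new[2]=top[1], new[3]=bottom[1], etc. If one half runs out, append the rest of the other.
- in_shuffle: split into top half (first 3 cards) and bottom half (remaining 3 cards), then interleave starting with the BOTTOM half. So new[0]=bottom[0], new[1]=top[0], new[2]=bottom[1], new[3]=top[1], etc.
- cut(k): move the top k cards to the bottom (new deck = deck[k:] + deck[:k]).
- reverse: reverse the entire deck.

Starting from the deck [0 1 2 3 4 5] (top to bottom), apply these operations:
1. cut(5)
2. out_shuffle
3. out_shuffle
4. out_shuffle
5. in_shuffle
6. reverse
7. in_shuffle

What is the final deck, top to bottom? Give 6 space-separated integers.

After op 1 (cut(5)): [5 0 1 2 3 4]
After op 2 (out_shuffle): [5 2 0 3 1 4]
After op 3 (out_shuffle): [5 3 2 1 0 4]
After op 4 (out_shuffle): [5 1 3 0 2 4]
After op 5 (in_shuffle): [0 5 2 1 4 3]
After op 6 (reverse): [3 4 1 2 5 0]
After op 7 (in_shuffle): [2 3 5 4 0 1]

Answer: 2 3 5 4 0 1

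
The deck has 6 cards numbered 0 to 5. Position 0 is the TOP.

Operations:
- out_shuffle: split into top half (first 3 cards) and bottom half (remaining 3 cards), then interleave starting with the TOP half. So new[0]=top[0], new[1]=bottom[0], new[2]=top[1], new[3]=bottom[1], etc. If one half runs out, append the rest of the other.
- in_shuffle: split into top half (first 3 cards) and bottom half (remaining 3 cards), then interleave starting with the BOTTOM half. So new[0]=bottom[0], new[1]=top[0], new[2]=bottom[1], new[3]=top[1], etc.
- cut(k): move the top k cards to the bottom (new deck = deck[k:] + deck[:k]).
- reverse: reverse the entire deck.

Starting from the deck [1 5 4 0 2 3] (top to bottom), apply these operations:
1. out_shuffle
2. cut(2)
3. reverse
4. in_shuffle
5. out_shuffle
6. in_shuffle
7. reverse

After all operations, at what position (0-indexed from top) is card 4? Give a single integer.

Answer: 4

Derivation:
After op 1 (out_shuffle): [1 0 5 2 4 3]
After op 2 (cut(2)): [5 2 4 3 1 0]
After op 3 (reverse): [0 1 3 4 2 5]
After op 4 (in_shuffle): [4 0 2 1 5 3]
After op 5 (out_shuffle): [4 1 0 5 2 3]
After op 6 (in_shuffle): [5 4 2 1 3 0]
After op 7 (reverse): [0 3 1 2 4 5]
Card 4 is at position 4.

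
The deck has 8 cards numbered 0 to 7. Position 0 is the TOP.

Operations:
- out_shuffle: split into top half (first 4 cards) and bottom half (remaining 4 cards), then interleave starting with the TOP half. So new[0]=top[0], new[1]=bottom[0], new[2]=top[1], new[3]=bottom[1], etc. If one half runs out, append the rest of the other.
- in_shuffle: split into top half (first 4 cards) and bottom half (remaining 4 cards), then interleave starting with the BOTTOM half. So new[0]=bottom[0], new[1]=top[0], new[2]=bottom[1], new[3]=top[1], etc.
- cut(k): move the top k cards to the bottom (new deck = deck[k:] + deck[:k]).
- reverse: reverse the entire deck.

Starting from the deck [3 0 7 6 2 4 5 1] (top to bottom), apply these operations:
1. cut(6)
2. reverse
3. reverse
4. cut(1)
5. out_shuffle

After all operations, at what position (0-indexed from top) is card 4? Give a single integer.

Answer: 5

Derivation:
After op 1 (cut(6)): [5 1 3 0 7 6 2 4]
After op 2 (reverse): [4 2 6 7 0 3 1 5]
After op 3 (reverse): [5 1 3 0 7 6 2 4]
After op 4 (cut(1)): [1 3 0 7 6 2 4 5]
After op 5 (out_shuffle): [1 6 3 2 0 4 7 5]
Card 4 is at position 5.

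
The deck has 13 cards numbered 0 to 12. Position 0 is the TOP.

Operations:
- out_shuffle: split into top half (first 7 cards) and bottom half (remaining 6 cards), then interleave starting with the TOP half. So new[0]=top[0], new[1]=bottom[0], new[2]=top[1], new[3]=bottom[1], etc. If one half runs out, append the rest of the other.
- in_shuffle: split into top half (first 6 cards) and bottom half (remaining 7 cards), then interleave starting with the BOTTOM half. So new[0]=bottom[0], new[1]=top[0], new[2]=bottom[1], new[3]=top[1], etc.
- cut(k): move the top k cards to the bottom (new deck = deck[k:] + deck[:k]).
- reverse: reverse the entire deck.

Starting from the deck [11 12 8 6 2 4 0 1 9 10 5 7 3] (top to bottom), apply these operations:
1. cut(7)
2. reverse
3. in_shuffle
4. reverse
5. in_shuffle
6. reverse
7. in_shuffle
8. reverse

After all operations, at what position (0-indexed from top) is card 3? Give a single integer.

After op 1 (cut(7)): [1 9 10 5 7 3 11 12 8 6 2 4 0]
After op 2 (reverse): [0 4 2 6 8 12 11 3 7 5 10 9 1]
After op 3 (in_shuffle): [11 0 3 4 7 2 5 6 10 8 9 12 1]
After op 4 (reverse): [1 12 9 8 10 6 5 2 7 4 3 0 11]
After op 5 (in_shuffle): [5 1 2 12 7 9 4 8 3 10 0 6 11]
After op 6 (reverse): [11 6 0 10 3 8 4 9 7 12 2 1 5]
After op 7 (in_shuffle): [4 11 9 6 7 0 12 10 2 3 1 8 5]
After op 8 (reverse): [5 8 1 3 2 10 12 0 7 6 9 11 4]
Card 3 is at position 3.

Answer: 3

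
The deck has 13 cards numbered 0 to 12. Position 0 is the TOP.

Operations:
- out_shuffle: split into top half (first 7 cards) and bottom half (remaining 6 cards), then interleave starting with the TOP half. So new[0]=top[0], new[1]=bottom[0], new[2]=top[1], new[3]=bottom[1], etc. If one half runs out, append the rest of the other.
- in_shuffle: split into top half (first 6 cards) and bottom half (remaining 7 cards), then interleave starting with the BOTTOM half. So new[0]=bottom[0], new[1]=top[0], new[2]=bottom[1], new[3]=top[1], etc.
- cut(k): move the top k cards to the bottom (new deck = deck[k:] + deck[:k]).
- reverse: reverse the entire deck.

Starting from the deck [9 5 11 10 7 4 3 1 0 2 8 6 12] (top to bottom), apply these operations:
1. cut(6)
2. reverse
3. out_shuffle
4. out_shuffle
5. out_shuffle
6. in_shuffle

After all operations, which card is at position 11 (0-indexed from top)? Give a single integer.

After op 1 (cut(6)): [3 1 0 2 8 6 12 9 5 11 10 7 4]
After op 2 (reverse): [4 7 10 11 5 9 12 6 8 2 0 1 3]
After op 3 (out_shuffle): [4 6 7 8 10 2 11 0 5 1 9 3 12]
After op 4 (out_shuffle): [4 0 6 5 7 1 8 9 10 3 2 12 11]
After op 5 (out_shuffle): [4 9 0 10 6 3 5 2 7 12 1 11 8]
After op 6 (in_shuffle): [5 4 2 9 7 0 12 10 1 6 11 3 8]
Position 11: card 3.

Answer: 3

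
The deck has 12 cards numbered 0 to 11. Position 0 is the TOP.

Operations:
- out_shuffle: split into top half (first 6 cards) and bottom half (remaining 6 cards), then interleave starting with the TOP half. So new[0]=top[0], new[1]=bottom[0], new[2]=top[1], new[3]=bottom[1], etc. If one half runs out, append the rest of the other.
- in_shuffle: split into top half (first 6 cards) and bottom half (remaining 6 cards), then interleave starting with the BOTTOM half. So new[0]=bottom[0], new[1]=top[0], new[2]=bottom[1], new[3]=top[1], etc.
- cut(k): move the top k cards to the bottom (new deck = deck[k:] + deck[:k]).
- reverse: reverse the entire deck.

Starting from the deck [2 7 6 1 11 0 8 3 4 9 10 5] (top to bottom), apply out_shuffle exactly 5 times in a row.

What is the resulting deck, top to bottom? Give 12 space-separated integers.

Answer: 2 10 9 4 3 8 0 11 1 6 7 5

Derivation:
After op 1 (out_shuffle): [2 8 7 3 6 4 1 9 11 10 0 5]
After op 2 (out_shuffle): [2 1 8 9 7 11 3 10 6 0 4 5]
After op 3 (out_shuffle): [2 3 1 10 8 6 9 0 7 4 11 5]
After op 4 (out_shuffle): [2 9 3 0 1 7 10 4 8 11 6 5]
After op 5 (out_shuffle): [2 10 9 4 3 8 0 11 1 6 7 5]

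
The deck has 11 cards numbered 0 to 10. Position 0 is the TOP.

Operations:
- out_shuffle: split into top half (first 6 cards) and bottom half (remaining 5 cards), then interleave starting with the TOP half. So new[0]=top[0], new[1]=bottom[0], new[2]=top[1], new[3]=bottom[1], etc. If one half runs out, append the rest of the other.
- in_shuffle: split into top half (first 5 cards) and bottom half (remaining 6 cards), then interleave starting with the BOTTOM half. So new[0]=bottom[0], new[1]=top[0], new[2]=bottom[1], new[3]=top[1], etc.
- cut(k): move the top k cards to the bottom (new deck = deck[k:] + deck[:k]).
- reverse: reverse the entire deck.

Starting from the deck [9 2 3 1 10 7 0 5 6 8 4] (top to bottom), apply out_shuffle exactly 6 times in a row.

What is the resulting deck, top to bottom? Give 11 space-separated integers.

Answer: 9 7 4 10 8 1 6 3 5 2 0

Derivation:
After op 1 (out_shuffle): [9 0 2 5 3 6 1 8 10 4 7]
After op 2 (out_shuffle): [9 1 0 8 2 10 5 4 3 7 6]
After op 3 (out_shuffle): [9 5 1 4 0 3 8 7 2 6 10]
After op 4 (out_shuffle): [9 8 5 7 1 2 4 6 0 10 3]
After op 5 (out_shuffle): [9 4 8 6 5 0 7 10 1 3 2]
After op 6 (out_shuffle): [9 7 4 10 8 1 6 3 5 2 0]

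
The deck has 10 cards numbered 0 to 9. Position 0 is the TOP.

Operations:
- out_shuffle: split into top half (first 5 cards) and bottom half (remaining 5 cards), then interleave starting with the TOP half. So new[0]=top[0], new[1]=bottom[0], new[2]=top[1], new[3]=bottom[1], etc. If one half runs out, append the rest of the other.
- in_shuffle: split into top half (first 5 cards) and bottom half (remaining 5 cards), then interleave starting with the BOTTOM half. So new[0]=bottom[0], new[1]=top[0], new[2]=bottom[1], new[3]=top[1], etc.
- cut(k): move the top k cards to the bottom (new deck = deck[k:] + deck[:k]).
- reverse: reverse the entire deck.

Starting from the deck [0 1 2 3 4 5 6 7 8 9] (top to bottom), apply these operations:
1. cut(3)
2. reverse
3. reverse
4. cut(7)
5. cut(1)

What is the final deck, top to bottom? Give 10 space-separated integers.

Answer: 1 2 3 4 5 6 7 8 9 0

Derivation:
After op 1 (cut(3)): [3 4 5 6 7 8 9 0 1 2]
After op 2 (reverse): [2 1 0 9 8 7 6 5 4 3]
After op 3 (reverse): [3 4 5 6 7 8 9 0 1 2]
After op 4 (cut(7)): [0 1 2 3 4 5 6 7 8 9]
After op 5 (cut(1)): [1 2 3 4 5 6 7 8 9 0]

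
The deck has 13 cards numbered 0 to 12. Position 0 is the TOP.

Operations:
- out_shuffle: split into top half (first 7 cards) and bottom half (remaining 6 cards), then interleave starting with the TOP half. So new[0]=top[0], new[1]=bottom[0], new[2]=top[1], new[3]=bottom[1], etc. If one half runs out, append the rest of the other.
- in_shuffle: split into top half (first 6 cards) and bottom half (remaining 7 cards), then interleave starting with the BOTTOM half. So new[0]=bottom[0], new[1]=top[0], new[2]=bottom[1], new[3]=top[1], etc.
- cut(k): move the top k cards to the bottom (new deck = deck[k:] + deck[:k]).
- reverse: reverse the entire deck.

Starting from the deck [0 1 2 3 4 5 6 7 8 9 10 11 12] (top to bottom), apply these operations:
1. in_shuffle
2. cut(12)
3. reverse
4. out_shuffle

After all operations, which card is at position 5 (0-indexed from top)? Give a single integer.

After op 1 (in_shuffle): [6 0 7 1 8 2 9 3 10 4 11 5 12]
After op 2 (cut(12)): [12 6 0 7 1 8 2 9 3 10 4 11 5]
After op 3 (reverse): [5 11 4 10 3 9 2 8 1 7 0 6 12]
After op 4 (out_shuffle): [5 8 11 1 4 7 10 0 3 6 9 12 2]
Position 5: card 7.

Answer: 7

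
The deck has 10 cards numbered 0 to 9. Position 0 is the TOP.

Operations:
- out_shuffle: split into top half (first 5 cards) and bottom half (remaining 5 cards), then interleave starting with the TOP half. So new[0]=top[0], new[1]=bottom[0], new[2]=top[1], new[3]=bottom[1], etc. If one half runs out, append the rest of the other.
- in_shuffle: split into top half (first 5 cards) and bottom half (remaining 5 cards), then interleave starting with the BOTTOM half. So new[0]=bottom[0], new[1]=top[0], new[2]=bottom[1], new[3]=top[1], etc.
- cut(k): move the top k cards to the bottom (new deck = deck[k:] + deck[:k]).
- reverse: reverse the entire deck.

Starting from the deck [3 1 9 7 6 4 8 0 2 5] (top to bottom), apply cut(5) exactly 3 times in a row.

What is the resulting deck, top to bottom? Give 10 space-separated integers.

After op 1 (cut(5)): [4 8 0 2 5 3 1 9 7 6]
After op 2 (cut(5)): [3 1 9 7 6 4 8 0 2 5]
After op 3 (cut(5)): [4 8 0 2 5 3 1 9 7 6]

Answer: 4 8 0 2 5 3 1 9 7 6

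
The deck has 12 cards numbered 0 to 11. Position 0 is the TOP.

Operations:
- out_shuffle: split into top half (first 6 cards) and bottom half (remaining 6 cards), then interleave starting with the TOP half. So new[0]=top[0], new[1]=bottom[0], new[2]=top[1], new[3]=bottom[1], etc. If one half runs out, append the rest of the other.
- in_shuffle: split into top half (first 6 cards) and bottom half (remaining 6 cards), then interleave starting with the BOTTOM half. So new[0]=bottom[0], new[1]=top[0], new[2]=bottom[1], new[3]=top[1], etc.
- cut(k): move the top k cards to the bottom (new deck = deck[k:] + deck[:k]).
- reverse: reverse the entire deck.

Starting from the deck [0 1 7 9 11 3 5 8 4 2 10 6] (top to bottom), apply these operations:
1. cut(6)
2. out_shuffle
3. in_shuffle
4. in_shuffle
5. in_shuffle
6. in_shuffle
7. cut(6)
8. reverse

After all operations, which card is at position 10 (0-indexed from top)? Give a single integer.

After op 1 (cut(6)): [5 8 4 2 10 6 0 1 7 9 11 3]
After op 2 (out_shuffle): [5 0 8 1 4 7 2 9 10 11 6 3]
After op 3 (in_shuffle): [2 5 9 0 10 8 11 1 6 4 3 7]
After op 4 (in_shuffle): [11 2 1 5 6 9 4 0 3 10 7 8]
After op 5 (in_shuffle): [4 11 0 2 3 1 10 5 7 6 8 9]
After op 6 (in_shuffle): [10 4 5 11 7 0 6 2 8 3 9 1]
After op 7 (cut(6)): [6 2 8 3 9 1 10 4 5 11 7 0]
After op 8 (reverse): [0 7 11 5 4 10 1 9 3 8 2 6]
Position 10: card 2.

Answer: 2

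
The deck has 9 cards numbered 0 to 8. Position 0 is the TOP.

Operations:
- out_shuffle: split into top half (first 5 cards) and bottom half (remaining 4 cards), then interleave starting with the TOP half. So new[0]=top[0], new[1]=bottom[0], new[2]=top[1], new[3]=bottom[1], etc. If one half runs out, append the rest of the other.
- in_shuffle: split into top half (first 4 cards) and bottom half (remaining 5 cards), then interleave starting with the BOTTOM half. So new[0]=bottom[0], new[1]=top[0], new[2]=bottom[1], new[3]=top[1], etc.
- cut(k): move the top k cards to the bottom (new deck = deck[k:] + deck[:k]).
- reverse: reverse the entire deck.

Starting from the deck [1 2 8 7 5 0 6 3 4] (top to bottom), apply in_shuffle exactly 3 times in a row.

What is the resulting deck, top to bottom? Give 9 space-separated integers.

After op 1 (in_shuffle): [5 1 0 2 6 8 3 7 4]
After op 2 (in_shuffle): [6 5 8 1 3 0 7 2 4]
After op 3 (in_shuffle): [3 6 0 5 7 8 2 1 4]

Answer: 3 6 0 5 7 8 2 1 4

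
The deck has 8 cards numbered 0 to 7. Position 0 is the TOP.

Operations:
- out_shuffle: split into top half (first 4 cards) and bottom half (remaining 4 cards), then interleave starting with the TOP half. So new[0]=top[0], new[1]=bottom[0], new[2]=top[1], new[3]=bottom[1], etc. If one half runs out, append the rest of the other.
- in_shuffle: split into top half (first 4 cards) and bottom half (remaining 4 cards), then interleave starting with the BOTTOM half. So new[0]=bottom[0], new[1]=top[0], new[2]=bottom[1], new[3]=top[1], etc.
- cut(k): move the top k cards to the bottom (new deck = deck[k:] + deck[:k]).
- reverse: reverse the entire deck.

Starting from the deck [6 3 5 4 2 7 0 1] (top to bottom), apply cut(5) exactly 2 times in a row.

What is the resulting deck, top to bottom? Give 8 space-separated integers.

After op 1 (cut(5)): [7 0 1 6 3 5 4 2]
After op 2 (cut(5)): [5 4 2 7 0 1 6 3]

Answer: 5 4 2 7 0 1 6 3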